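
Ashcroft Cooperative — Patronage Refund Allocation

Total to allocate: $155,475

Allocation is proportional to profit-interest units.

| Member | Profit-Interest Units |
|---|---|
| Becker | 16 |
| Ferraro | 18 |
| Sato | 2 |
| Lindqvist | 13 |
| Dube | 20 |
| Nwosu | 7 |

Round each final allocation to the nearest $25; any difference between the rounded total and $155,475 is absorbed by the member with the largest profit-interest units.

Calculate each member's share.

Becker: $32,725 | Ferraro: $36,825 | Sato: $4,100 | Lindqvist: $26,600 | Dube: $40,900 | Nwosu: $14,325

Combined profit-interest units = 76.
Raw shares: Becker 16/76 × $155,475 = 32,731.58; Ferraro 18/76 × $155,475 = 36,823.03; Sato 2/76 × $155,475 = 4,091.45; Lindqvist 13/76 × $155,475 = 26,594.41; Dube 20/76 × $155,475 = 40,914.47; Nwosu 7/76 × $155,475 = 14,320.07.
After rounding ($25): Becker $32,725; Ferraro $36,825; Sato $4,100; Lindqvist $26,600; Dube $40,925; Nwosu $14,325. Sum = $155,500.
Difference $155,475 − $155,500 = −$25 applied to largest profit-interest units (Dube): Dube becomes $40,900.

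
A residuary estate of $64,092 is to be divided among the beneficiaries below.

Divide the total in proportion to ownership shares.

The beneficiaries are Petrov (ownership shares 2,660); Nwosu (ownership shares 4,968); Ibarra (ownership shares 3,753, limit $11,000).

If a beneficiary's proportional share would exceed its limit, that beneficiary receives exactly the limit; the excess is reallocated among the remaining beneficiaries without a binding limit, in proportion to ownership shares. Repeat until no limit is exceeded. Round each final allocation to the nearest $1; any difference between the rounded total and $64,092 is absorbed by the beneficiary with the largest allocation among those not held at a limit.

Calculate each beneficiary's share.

Total ownership shares = 11,381.
Proportional shares (ignoring caps): Petrov 14,979.77; Nwosu 27,977.25; Ibarra 21,134.99.
Capped: Ibarra ($11,000); remaining pool $53,092 reallocated over remaining ownership shares 7,628.
Redistributed shares: Petrov 18,513.99 → $18,514; Nwosu 34,578.01 → $34,578.

Petrov: $18,514 | Nwosu: $34,578 | Ibarra: $11,000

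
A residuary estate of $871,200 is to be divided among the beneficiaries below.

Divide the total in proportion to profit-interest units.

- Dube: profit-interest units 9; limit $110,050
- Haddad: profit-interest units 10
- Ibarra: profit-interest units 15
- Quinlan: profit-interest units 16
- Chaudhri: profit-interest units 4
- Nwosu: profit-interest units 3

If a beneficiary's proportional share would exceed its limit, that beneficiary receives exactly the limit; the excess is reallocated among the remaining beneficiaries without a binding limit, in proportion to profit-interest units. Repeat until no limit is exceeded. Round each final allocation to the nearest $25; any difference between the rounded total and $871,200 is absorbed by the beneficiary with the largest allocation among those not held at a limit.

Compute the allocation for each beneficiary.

Dube: $110,050; Haddad: $158,575; Ibarra: $237,850; Quinlan: $253,725; Chaudhri: $63,425; Nwosu: $47,575

Profit-interest units total: 57.
Proportional shares (ignoring caps): Dube 137,557.89; Haddad 152,842.11; Ibarra 229,263.16; Quinlan 244,547.37; Chaudhri 61,136.84; Nwosu 45,852.63.
Capped: Dube ($110,050); residual $761,150 reallocated over remaining profit-interest units 48.
Remaining shares: Haddad 158,572.92 → $158,575; Ibarra 237,859.38 → $237,850; Quinlan 253,716.67 → $253,725; Chaudhri 63,429.17 → $63,425; Nwosu 47,571.88 → $47,575.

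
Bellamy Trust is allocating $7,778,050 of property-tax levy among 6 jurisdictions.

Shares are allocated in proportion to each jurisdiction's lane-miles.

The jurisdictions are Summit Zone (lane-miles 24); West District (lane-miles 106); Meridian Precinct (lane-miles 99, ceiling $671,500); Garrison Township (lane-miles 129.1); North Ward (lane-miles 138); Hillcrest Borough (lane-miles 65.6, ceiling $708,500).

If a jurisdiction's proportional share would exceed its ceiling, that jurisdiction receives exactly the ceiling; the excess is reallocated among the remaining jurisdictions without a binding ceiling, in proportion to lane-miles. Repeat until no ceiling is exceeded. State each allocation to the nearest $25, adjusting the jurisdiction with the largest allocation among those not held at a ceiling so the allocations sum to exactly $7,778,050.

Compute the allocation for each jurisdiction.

Summit Zone: $386,675 | West District: $1,707,875 | Meridian Precinct: $671,500 | Garrison Township: $2,080,050 | North Ward: $2,223,450 | Hillcrest Borough: $708,500

Lane-miles total: 561.7.
Pro-rata shares before constraints: Summit Zone 332,336.12; West District 1,467,817.87; Meridian Precinct 1,370,886.51; Garrison Township 1,787,691.39; North Ward 1,910,932.70; Hillcrest Borough 908,385.40.
Capped: Meridian Precinct ($671,500), Hillcrest Borough ($708,500); balance $6,398,050 reallocated over remaining lane-miles 397.1.
Redistributed shares: Summit Zone 386,686.48 → $386,675; West District 1,707,865.27 → $1,707,875; Garrison Township 2,080,051.01 → $2,080,050; North Ward 2,223,447.24 → $2,223,450.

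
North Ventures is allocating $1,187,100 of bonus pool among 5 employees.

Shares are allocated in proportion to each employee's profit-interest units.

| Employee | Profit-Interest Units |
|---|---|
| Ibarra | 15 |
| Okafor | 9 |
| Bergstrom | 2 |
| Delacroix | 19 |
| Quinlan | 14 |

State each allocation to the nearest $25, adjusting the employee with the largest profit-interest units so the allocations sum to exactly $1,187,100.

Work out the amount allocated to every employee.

Sum of profit-interest units: 59.
Unrounded shares: Ibarra 15/59 × $1,187,100 = 301,805.08; Okafor 9/59 × $1,187,100 = 181,083.05; Bergstrom 2/59 × $1,187,100 = 40,240.68; Delacroix 19/59 × $1,187,100 = 382,286.44; Quinlan 14/59 × $1,187,100 = 281,684.75.
At nearest $25: Ibarra $301,800; Okafor $181,075; Bergstrom $40,250; Delacroix $382,275; Quinlan $281,675. Sum = $1,187,075.
Difference $1,187,100 − $1,187,075 = +$25 applied to largest profit-interest units (Delacroix): Delacroix becomes $382,300.

Ibarra: $301,800; Okafor: $181,075; Bergstrom: $40,250; Delacroix: $382,300; Quinlan: $281,675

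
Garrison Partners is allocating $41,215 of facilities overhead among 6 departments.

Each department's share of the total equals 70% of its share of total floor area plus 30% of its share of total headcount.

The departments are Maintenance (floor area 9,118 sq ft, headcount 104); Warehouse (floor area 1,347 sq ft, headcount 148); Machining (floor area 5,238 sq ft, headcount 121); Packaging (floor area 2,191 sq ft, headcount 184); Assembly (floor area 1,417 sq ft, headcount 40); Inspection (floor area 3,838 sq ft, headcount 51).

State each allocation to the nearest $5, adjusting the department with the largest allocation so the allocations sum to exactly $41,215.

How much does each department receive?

Floor area total 23,149; headcount total 648.
Blended shares (70% floor area + 30% headcount): Maintenance 0.3239; Warehouse 0.1093; Machining 0.2144; Packaging 0.1514; Assembly 0.0614; Inspection 0.1397.
Raw shares: Maintenance 13,348.15; Warehouse 4,502.75; Machining 8,836.90; Packaging 6,241.54; Assembly 2,529.24; Inspection 5,756.41.
Rounded to nearest $5: Maintenance $13,350; Warehouse $4,505; Machining $8,835; Packaging $6,240; Assembly $2,530; Inspection $5,755. Sum = $41,215.
Sum already equals the total — no adjustment.

Maintenance: $13,350 | Warehouse: $4,505 | Machining: $8,835 | Packaging: $6,240 | Assembly: $2,530 | Inspection: $5,755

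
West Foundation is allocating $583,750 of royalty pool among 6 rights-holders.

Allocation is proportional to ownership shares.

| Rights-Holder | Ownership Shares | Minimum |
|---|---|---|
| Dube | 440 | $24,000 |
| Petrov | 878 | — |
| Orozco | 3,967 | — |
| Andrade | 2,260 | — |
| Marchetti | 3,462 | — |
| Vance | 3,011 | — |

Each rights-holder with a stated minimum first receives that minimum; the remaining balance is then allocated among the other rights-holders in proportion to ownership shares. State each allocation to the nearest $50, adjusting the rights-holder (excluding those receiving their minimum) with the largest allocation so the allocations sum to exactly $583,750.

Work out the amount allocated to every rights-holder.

Minimums first: Dube $24,000. Residual $559,750.
Residual split over remaining ownership shares 13,578: Petrov 36,195.35 → $36,200; Orozco 163,538.68 → $163,550; Andrade 93,167.99 → $93,150; Marchetti 142,720.17 → $142,700; Vance 124,127.80 → $124,150.

Dube: $24,000; Petrov: $36,200; Orozco: $163,550; Andrade: $93,150; Marchetti: $142,700; Vance: $124,150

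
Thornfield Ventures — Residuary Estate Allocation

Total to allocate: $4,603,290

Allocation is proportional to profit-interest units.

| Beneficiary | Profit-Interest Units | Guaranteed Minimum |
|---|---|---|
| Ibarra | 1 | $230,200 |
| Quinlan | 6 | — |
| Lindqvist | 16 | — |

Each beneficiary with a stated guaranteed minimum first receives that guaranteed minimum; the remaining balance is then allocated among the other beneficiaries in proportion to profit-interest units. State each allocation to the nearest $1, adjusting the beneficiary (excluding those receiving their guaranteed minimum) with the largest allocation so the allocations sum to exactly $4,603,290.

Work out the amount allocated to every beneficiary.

Minimums first: Ibarra $230,200. Remaining pool $4,373,090.
Remaining pool split over remaining profit-interest units 22: Quinlan 1,192,660.91 → $1,192,661; Lindqvist 3,180,429.09 → $3,180,429.

Ibarra: $230,200 | Quinlan: $1,192,661 | Lindqvist: $3,180,429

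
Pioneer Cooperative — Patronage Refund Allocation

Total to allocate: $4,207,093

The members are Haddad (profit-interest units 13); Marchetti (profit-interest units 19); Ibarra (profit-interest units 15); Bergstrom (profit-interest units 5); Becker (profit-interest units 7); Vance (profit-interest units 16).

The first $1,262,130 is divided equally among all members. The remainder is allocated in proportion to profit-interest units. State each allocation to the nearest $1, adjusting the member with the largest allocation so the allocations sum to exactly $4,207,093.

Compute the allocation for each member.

Equal tier: $1,262,130 ÷ 6 = $210,355 apiece.
Remainder $2,944,963 by profit-interest units (total 75): Haddad 510,460.25 → $510,460; Marchetti 746,057.29 → $746,057; Ibarra 588,992.60 → $588,993; Bergstrom 196,330.87 → $196,331; Becker 274,863.21 → $274,863; Vance 628,258.77 → $628,259.
Totals: Haddad $210,355 + $510,460 = $720,815; Marchetti $210,355 + $746,057 = $956,412; Ibarra $210,355 + $588,993 = $799,348; Bergstrom $210,355 + $196,331 = $406,686; Becker $210,355 + $274,863 = $485,218; Vance $210,355 + $628,259 = $838,614.

Haddad: $720,815; Marchetti: $956,412; Ibarra: $799,348; Bergstrom: $406,686; Becker: $485,218; Vance: $838,614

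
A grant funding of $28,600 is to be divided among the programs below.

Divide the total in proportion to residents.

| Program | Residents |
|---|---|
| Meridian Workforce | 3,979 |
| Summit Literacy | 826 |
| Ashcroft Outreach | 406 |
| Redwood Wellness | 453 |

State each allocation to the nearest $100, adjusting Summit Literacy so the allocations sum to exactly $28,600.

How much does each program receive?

Combined residents = 5,664.
Unrounded shares: Meridian Workforce 3,979/5,664 × $28,600 = 20,091.70; Summit Literacy 826/5,664 × $28,600 = 4,170.83; Ashcroft Outreach 406/5,664 × $28,600 = 2,050.07; Redwood Wellness 453/5,664 × $28,600 = 2,287.39.
Rounded to nearest $100: Meridian Workforce $20,100; Summit Literacy $4,200; Ashcroft Outreach $2,100; Redwood Wellness $2,300. Sum = $28,700.
Difference $28,600 − $28,700 = −$100 applied to Summit Literacy: Summit Literacy becomes $4,100.

Meridian Workforce: $20,100; Summit Literacy: $4,100; Ashcroft Outreach: $2,100; Redwood Wellness: $2,300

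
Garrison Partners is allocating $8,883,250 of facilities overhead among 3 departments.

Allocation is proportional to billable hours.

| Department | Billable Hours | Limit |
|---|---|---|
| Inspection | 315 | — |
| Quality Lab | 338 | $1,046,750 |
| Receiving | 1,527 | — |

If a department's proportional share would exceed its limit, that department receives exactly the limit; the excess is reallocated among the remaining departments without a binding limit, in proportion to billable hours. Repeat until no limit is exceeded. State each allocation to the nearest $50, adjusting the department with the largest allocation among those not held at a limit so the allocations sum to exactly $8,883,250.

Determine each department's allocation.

Inspection: $1,340,100 | Quality Lab: $1,046,750 | Receiving: $6,496,400

Combined billable hours = 2,180.
Unconstrained shares: Inspection 1,283,588.88; Quality Lab 1,377,311.24; Receiving 6,222,349.89.
Cap binds for Quality Lab ($1,046,750); residual $7,836,500 reallocated over remaining billable hours 1,842.
Remaining shares: Inspection 1,340,118.08 → $1,340,100; Receiving 6,496,381.92 → $6,496,400.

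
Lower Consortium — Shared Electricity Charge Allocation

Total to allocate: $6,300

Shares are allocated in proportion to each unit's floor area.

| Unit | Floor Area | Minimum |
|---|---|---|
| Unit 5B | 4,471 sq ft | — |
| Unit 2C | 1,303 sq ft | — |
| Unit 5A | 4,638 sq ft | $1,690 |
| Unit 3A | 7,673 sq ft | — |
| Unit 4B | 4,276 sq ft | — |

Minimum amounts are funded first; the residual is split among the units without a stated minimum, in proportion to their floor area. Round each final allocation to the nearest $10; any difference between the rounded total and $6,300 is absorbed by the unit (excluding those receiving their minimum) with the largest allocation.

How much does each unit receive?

Unit 5B: $1,160; Unit 2C: $340; Unit 5A: $1,690; Unit 3A: $2,000; Unit 4B: $1,110

Minimums first: Unit 5A $1,690. Balance $4,610.
Balance split over remaining floor area 17,723: Unit 5B 1,162.97 → $1,160; Unit 2C 338.93 → $340; Unit 3A 1,995.85 → $2,000; Unit 4B 1,112.25 → $1,110.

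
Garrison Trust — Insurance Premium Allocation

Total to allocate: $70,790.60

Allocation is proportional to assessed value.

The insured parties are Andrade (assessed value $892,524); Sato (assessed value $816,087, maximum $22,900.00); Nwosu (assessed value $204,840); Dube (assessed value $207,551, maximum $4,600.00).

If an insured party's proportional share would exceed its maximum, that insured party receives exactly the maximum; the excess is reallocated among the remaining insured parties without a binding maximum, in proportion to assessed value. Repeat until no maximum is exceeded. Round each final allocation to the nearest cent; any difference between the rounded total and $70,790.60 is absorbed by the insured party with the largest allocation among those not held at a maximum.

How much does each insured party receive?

Assessed value total: 2,121,002.
Unconstrained shares: Andrade 29,788.8967; Sato 27,237.7340; Nwosu 6,836.7434; Dube 6,927.2258.
Cap binds for Sato ($22,900.00), Dube ($4,600.00); residual $43,290.60 reallocated over remaining assessed value 1,097,364.
Remaining shares: Andrade 35,209.7385 → $35,209.74; Nwosu 8,080.8615 → $8,080.86.

Andrade: $35,209.74 | Sato: $22,900.00 | Nwosu: $8,080.86 | Dube: $4,600.00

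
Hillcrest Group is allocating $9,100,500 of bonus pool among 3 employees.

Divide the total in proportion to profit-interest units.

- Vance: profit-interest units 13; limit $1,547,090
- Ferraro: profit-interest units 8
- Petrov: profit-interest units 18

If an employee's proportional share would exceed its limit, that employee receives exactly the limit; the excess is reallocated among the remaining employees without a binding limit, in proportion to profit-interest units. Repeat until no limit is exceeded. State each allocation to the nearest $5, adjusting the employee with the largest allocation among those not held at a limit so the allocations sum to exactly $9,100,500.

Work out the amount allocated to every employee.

Profit-interest units total: 39.
Unconstrained shares: Vance 3,033,500.00; Ferraro 1,866,769.23; Petrov 4,200,230.77.
Held at cap: Vance ($1,547,090); balance $7,553,410 reallocated over remaining profit-interest units 26.
Redistributed shares: Ferraro 2,324,126.15 → $2,324,125; Petrov 5,229,283.85 → $5,229,285.

Vance: $1,547,090 · Ferraro: $2,324,125 · Petrov: $5,229,285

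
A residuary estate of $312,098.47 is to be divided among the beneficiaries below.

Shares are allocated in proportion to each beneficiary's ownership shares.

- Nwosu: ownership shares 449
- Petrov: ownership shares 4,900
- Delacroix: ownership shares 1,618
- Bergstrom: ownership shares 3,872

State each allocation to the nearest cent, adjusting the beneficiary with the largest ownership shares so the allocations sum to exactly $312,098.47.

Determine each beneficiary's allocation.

Combined ownership shares = 449 + 4,900 + 1,618 + 3,872 = 10,839.
Pro-rata amounts: Nwosu 12,928.5186; Petrov 141,090.7374; Delacroix 46,588.7374; Bergstrom 111,490.4766.
Rounded to nearest cent: Nwosu $12,928.52; Petrov $141,090.74; Delacroix $46,588.74; Bergstrom $111,490.48. Sum = $312,098.48.
Difference $312,098.47 − $312,098.48 = −$0.01 applied to largest ownership shares (Petrov): Petrov becomes $141,090.73.

Nwosu: $12,928.52 | Petrov: $141,090.73 | Delacroix: $46,588.74 | Bergstrom: $111,490.48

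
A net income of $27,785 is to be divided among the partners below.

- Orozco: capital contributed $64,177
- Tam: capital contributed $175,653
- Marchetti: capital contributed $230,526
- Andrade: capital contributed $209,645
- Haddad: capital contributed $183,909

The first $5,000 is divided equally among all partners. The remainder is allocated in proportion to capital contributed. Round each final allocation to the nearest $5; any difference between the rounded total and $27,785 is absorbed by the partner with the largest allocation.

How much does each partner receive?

Orozco: $2,695; Tam: $5,635; Marchetti: $7,075; Andrade: $6,530; Haddad: $5,850

Equal tier: $5,000 ÷ 5 = $1,000 apiece.
Remainder $22,785 by capital contributed (total 863,910): Orozco 1,692.62 → $1,695; Tam 4,632.72 → $4,635; Marchetti 6,079.96 → $6,080; Andrade 5,529.23 → $5,530; Haddad 4,850.47 → $4,850.
Rounding difference −$5 on remainder applied to Marchetti.
Totals: Orozco $1,000 + $1,695 = $2,695; Tam $1,000 + $4,635 = $5,635; Marchetti $1,000 + $6,075 = $7,075; Andrade $1,000 + $5,530 = $6,530; Haddad $1,000 + $4,850 = $5,850.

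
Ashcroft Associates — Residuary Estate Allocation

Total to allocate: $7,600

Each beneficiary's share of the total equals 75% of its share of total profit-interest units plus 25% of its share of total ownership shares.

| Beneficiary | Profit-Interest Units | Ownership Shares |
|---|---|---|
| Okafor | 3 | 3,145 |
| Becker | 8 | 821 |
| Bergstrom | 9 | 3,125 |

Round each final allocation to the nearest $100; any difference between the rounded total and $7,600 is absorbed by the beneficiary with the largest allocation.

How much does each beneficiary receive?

Okafor: $1,700 | Becker: $2,500 | Bergstrom: $3,400

Profit-interest units total 20; ownership shares total 7,091.
Composite weights (75% profit-interest units + 25% ownership shares): Okafor 0.2234; Becker 0.3289; Bergstrom 0.4477.
Pro-rata amounts: Okafor 1,697.69; Becker 2,499.98; Bergstrom 3,402.33.
After rounding ($100): Okafor $1,700; Becker $2,500; Bergstrom $3,400. Sum = $7,600.
Rounded total matches; no reconciliation needed.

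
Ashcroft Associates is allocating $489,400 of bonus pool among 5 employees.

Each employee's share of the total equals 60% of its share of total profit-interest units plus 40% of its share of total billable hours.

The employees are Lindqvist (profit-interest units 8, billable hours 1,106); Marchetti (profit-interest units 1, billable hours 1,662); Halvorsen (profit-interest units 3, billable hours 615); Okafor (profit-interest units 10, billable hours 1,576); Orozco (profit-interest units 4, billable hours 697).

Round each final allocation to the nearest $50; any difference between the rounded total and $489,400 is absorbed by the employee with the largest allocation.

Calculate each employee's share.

Lindqvist: $128,650; Marchetti: $68,800; Halvorsen: $55,150; Okafor: $167,500; Orozco: $69,300

Totals — profit-interest units 26, billable hours 5,656.
Blended shares (60% profit-interest units + 40% billable hours): Lindqvist 0.2628; Marchetti 0.1406; Halvorsen 0.1127; Okafor 0.3422; Orozco 0.1416.
Proportional shares: Lindqvist 128,630.57; Marchetti 68,817.38; Halvorsen 55,167.32; Okafor 167,485.45; Orozco 69,299.27.
After rounding ($50): Lindqvist $128,650; Marchetti $68,800; Halvorsen $55,150; Okafor $167,500; Orozco $69,300. Sum = $489,400.
Rounded total matches; no reconciliation needed.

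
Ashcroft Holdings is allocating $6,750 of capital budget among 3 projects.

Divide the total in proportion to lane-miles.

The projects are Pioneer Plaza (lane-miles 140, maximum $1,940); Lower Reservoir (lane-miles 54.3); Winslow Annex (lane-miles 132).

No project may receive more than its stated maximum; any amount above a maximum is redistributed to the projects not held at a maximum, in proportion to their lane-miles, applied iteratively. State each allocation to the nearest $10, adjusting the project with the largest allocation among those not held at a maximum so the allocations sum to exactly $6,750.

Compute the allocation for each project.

Pioneer Plaza: $1,940 · Lower Reservoir: $1,400 · Winslow Annex: $3,410

Lane-miles total: 326.3.
Unconstrained shares: Pioneer Plaza 2,896.11; Lower Reservoir 1,123.28; Winslow Annex 2,730.62.
Held at cap: Pioneer Plaza ($1,940); residual $4,810 reallocated over remaining lane-miles 186.3.
Redistributed shares: Lower Reservoir 1,401.95 → $1,400; Winslow Annex 3,408.05 → $3,410.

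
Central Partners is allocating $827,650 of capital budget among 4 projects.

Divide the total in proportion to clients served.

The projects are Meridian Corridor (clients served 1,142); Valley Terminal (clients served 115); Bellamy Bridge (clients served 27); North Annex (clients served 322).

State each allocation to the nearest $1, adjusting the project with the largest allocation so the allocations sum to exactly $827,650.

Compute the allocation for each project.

Meridian Corridor: $588,529 | Valley Terminal: $59,265 | Bellamy Bridge: $13,914 | North Annex: $165,942

Combined clients served = 1,606.
Raw shares: Meridian Corridor 1,142/1,606 × $827,650 = 588,528.21; Valley Terminal 115/1,606 × $827,650 = 59,265.10; Bellamy Bridge 27/1,606 × $827,650 = 13,914.41; North Annex 322/1,606 × $827,650 = 165,942.28.
After rounding ($1): Meridian Corridor $588,528; Valley Terminal $59,265; Bellamy Bridge $13,914; North Annex $165,942. Sum = $827,649.
Difference $827,650 − $827,649 = +$1 applied to largest allocation (Meridian Corridor): Meridian Corridor becomes $588,529.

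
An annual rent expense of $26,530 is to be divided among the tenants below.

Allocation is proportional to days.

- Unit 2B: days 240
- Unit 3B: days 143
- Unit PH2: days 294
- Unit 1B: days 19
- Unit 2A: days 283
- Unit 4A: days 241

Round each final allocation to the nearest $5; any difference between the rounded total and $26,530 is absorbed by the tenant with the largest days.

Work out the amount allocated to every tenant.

Days total: 1,220.
Unrounded shares: Unit 2B 240/1,220 × $26,530 = 5,219.02; Unit 3B 143/1,220 × $26,530 = 3,109.66; Unit PH2 294/1,220 × $26,530 = 6,393.30; Unit 1B 19/1,220 × $26,530 = 413.17; Unit 2A 283/1,220 × $26,530 = 6,154.09; Unit 4A 241/1,220 × $26,530 = 5,240.76.
Rounded to nearest $5: Unit 2B $5,220; Unit 3B $3,110; Unit PH2 $6,395; Unit 1B $415; Unit 2A $6,155; Unit 4A $5,240. Sum = $26,535.
Difference $26,530 − $26,535 = −$5 applied to largest days (Unit PH2): Unit PH2 becomes $6,390.

Unit 2B: $5,220 | Unit 3B: $3,110 | Unit PH2: $6,390 | Unit 1B: $415 | Unit 2A: $6,155 | Unit 4A: $5,240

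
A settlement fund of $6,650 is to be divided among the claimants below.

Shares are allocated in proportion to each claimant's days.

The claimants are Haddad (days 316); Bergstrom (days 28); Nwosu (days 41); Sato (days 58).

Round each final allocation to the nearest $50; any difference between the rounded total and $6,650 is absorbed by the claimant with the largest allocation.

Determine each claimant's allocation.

Haddad: $4,800; Bergstrom: $400; Nwosu: $600; Sato: $850

Total days = 443.
Raw shares: Haddad 316/443 × $6,650 = 4,743.57; Bergstrom 28/443 × $6,650 = 420.32; Nwosu 41/443 × $6,650 = 615.46; Sato 58/443 × $6,650 = 870.65.
Rounded to nearest $50: Haddad $4,750; Bergstrom $400; Nwosu $600; Sato $850. Sum = $6,600.
Difference $6,650 − $6,600 = +$50 applied to largest allocation (Haddad): Haddad becomes $4,800.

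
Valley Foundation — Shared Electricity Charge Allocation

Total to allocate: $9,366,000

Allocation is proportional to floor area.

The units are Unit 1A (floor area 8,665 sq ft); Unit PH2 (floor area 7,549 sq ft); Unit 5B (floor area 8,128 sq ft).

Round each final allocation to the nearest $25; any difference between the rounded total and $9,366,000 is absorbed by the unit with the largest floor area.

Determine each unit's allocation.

Floor area total: 24,342.
Raw shares: Unit 1A 8,665/24,342 × $9,366,000 = 3,334,006.66; Unit PH2 7,549/24,342 × $9,366,000 = 2,904,606.61; Unit 5B 8,128/24,342 × $9,366,000 = 3,127,386.74.
After rounding ($25): Unit 1A $3,334,000; Unit PH2 $2,904,600; Unit 5B $3,127,375. Sum = $9,365,975.
Difference $9,366,000 − $9,365,975 = +$25 applied to largest floor area (Unit 1A): Unit 1A becomes $3,334,025.

Unit 1A: $3,334,025 · Unit PH2: $2,904,600 · Unit 5B: $3,127,375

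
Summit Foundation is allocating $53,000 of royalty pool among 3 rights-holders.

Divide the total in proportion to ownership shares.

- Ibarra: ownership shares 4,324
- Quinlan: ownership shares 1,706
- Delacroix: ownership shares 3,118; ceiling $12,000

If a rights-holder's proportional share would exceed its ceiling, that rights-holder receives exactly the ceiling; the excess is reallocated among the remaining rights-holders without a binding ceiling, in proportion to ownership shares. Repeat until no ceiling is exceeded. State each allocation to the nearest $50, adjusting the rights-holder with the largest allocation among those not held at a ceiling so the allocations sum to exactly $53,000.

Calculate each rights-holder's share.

Ibarra: $29,400; Quinlan: $11,600; Delacroix: $12,000

Total ownership shares = 9,148.
Proportional shares (ignoring caps): Ibarra 25,051.60; Quinlan 9,883.91; Delacroix 18,064.49.
Cap binds for Delacroix ($12,000); remaining pool $41,000 reallocated over remaining ownership shares 6,030.
Shares after redistribution: Ibarra 29,400.33 → $29,400; Quinlan 11,599.67 → $11,600.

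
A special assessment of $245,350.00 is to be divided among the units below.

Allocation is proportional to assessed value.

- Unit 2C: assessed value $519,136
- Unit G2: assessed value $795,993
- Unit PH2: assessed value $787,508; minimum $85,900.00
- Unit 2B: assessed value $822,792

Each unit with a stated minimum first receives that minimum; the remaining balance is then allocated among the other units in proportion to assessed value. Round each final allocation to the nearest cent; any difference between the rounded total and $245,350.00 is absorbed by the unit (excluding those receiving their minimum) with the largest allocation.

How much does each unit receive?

Guaranteed amounts: Unit PH2 $85,900.00. Residual $159,450.00.
Residual split over remaining assessed value 2,137,921: Unit 2C 38,718.0982 → $38,718.10; Unit G2 59,366.5921 → $59,366.59; Unit 2B 61,365.3098 → $61,365.31.

Unit 2C: $38,718.10; Unit G2: $59,366.59; Unit PH2: $85,900.00; Unit 2B: $61,365.31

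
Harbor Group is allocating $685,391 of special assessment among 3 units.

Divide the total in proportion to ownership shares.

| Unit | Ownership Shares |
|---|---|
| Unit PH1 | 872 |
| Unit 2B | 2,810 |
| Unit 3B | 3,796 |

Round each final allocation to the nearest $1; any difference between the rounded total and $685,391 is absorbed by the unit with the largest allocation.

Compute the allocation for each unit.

Ownership shares total: 7,478.
Unrounded shares: Unit PH1 872/7,478 × $685,391 = 79,922.57; Unit 2B 2,810/7,478 × $685,391 = 257,548.64; Unit 3B 3,796/7,478 × $685,391 = 347,919.80.
After rounding ($1): Unit PH1 $79,923; Unit 2B $257,549; Unit 3B $347,920. Sum = $685,392.
Difference $685,391 − $685,392 = −$1 applied to largest allocation (Unit 3B): Unit 3B becomes $347,919.

Unit PH1: $79,923; Unit 2B: $257,549; Unit 3B: $347,919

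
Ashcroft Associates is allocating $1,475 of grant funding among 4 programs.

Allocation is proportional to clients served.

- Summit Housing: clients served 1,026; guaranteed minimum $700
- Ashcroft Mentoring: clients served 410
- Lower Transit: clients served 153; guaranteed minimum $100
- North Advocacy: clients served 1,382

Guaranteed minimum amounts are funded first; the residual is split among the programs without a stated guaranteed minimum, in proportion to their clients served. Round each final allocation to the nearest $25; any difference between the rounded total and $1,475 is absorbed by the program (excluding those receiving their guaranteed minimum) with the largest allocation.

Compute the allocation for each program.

Summit Housing: $700; Ashcroft Mentoring: $150; Lower Transit: $100; North Advocacy: $525

Guaranteed amounts: Summit Housing $700; Lower Transit $100. Residual $675.
Residual split over remaining clients served 1,792: Ashcroft Mentoring 154.44 → $150; North Advocacy 520.56 → $525.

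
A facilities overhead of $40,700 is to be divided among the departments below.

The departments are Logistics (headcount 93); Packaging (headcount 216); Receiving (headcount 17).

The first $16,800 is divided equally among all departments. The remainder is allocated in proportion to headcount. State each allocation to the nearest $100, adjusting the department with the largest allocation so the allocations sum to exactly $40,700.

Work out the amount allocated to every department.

Equal tier: $16,800 ÷ 3 = $5,600 apiece.
Remainder $23,900 by headcount (total 326): Logistics 6,818.10 → $6,800; Packaging 15,835.58 → $15,800; Receiving 1,246.32 → $1,200.
Rounding difference +$100 on remainder applied to Packaging.
Totals: Logistics $5,600 + $6,800 = $12,400; Packaging $5,600 + $15,900 = $21,500; Receiving $5,600 + $1,200 = $6,800.

Logistics: $12,400; Packaging: $21,500; Receiving: $6,800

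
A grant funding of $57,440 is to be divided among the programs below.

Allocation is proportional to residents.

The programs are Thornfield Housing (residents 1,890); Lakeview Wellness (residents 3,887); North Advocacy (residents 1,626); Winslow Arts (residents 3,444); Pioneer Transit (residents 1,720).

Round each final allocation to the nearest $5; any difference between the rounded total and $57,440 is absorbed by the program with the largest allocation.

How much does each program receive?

Total residents = 12,567.
Raw shares: Thornfield Housing 1,890/12,567 × $57,440 = 8,638.62; Lakeview Wellness 3,887/12,567 × $57,440 = 17,766.31; North Advocacy 1,626/12,567 × $57,440 = 7,431.96; Winslow Arts 3,444/12,567 × $57,440 = 15,741.49; Pioneer Transit 1,720/12,567 × $57,440 = 7,861.61.
After rounding ($5): Thornfield Housing $8,640; Lakeview Wellness $17,765; North Advocacy $7,430; Winslow Arts $15,740; Pioneer Transit $7,860. Sum = $57,435.
Difference $57,440 − $57,435 = +$5 applied to largest allocation (Lakeview Wellness): Lakeview Wellness becomes $17,770.

Thornfield Housing: $8,640 | Lakeview Wellness: $17,770 | North Advocacy: $7,430 | Winslow Arts: $15,740 | Pioneer Transit: $7,860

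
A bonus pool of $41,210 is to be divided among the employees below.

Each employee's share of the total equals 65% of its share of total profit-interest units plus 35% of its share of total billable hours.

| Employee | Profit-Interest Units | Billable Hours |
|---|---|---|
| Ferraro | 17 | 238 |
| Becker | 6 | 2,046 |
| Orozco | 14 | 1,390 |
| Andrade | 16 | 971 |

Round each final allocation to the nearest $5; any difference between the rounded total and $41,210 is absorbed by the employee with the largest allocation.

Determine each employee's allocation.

Ferraro: $9,330 | Becker: $9,385 | Orozco: $11,395 | Andrade: $11,100

Profit-interest units total 53; billable hours total 4,645.
Blended shares (65% profit-interest units + 35% billable hours): Ferraro 0.2264; Becker 0.2278; Orozco 0.2764; Andrade 0.2694.
Raw shares: Ferraro 9,330.93; Becker 9,385.61; Orozco 11,391.86; Andrade 11,101.61.
After rounding ($5): Ferraro $9,330; Becker $9,385; Orozco $11,390; Andrade $11,100. Sum = $41,205.
Difference $41,210 − $41,205 = +$5 applied to largest allocation (Orozco): Orozco becomes $11,395.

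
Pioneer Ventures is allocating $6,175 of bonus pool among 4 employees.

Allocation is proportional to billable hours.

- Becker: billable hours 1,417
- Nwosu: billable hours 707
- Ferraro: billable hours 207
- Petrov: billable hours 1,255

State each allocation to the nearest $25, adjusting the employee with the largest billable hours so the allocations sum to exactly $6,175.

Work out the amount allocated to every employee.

Billable hours total: 1,417 + 707 + 207 + 1,255 = 3,586.
Raw shares: Becker 2,440.04; Nwosu 1,217.44; Ferraro 356.45; Petrov 2,161.08.
At nearest $25: Becker $2,450; Nwosu $1,225; Ferraro $350; Petrov $2,150. Sum = $6,175.
No rounding difference to absorb.

Becker: $2,450 | Nwosu: $1,225 | Ferraro: $350 | Petrov: $2,150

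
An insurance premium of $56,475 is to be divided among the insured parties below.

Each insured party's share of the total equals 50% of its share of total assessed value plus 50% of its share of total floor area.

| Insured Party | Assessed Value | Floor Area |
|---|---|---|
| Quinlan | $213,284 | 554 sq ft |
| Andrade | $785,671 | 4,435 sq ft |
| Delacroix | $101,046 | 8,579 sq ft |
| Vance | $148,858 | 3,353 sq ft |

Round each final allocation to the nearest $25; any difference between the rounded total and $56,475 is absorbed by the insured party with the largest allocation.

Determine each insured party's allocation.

Quinlan: $5,750 | Andrade: $25,175 | Delacroix: $16,600 | Vance: $8,950

Totals — assessed value 1,248,859, floor area 16,921.
Composite weights (50% assessed value + 50% floor area): Quinlan 0.1018; Andrade 0.4456; Delacroix 0.2940; Vance 0.1587.
Pro-rata amounts: Quinlan 5,746.99; Andrade 25,165.58; Delacroix 16,601.22; Vance 8,961.21.
At nearest $25: Quinlan $5,750; Andrade $25,175; Delacroix $16,600; Vance $8,950. Sum = $56,475.
Rounded total matches; no reconciliation needed.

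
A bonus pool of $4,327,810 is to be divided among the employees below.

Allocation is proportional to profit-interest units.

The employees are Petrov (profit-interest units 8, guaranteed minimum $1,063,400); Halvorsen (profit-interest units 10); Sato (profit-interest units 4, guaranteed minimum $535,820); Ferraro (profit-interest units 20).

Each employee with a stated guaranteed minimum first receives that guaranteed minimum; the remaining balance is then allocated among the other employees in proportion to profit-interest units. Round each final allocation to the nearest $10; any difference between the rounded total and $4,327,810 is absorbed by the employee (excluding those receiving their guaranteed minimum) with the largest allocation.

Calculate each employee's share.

Petrov: $1,063,400 | Halvorsen: $909,530 | Sato: $535,820 | Ferraro: $1,819,060

Guaranteed amounts: Petrov $1,063,400; Sato $535,820. Residual $2,728,590.
Residual split over remaining profit-interest units 30: Halvorsen 909,530.00 → $909,530; Ferraro 1,819,060.00 → $1,819,060.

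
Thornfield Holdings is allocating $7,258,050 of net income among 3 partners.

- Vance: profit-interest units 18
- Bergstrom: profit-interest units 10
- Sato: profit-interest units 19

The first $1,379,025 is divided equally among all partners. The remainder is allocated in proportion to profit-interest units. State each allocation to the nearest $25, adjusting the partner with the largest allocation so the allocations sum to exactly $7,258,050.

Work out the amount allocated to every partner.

Vance: $2,711,225 · Bergstrom: $1,710,525 · Sato: $2,836,300

Equal tier: $1,379,025 ÷ 3 = $459,675 apiece.
Remainder $5,879,025 by profit-interest units (total 47): Vance 2,251,541.49 → $2,251,550; Bergstrom 1,250,856.38 → $1,250,850; Sato 2,376,627.13 → $2,376,625.
Totals: Vance $459,675 + $2,251,550 = $2,711,225; Bergstrom $459,675 + $1,250,850 = $1,710,525; Sato $459,675 + $2,376,625 = $2,836,300.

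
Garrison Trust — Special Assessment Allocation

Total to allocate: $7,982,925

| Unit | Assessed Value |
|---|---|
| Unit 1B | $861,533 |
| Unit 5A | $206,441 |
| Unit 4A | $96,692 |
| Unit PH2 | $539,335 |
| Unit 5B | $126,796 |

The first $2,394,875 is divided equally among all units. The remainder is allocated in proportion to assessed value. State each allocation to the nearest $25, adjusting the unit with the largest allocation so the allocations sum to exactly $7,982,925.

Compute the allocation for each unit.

Unit 1B: $3,108,600 | Unit 5A: $1,109,075 | Unit 4A: $774,100 | Unit PH2: $2,125,150 | Unit 5B: $866,000

Equal tier: $2,394,875 ÷ 5 = $478,975 apiece.
Remainder $5,588,050 by assessed value (total 1,830,797): Unit 1B 2,629,614.03 → $2,629,625; Unit 5A 630,109.53 → $630,100; Unit 4A 295,128.15 → $295,125; Unit PH2 1,646,185.21 → $1,646,175; Unit 5B 387,013.08 → $387,025.
Totals: Unit 1B $478,975 + $2,629,625 = $3,108,600; Unit 5A $478,975 + $630,100 = $1,109,075; Unit 4A $478,975 + $295,125 = $774,100; Unit PH2 $478,975 + $1,646,175 = $2,125,150; Unit 5B $478,975 + $387,025 = $866,000.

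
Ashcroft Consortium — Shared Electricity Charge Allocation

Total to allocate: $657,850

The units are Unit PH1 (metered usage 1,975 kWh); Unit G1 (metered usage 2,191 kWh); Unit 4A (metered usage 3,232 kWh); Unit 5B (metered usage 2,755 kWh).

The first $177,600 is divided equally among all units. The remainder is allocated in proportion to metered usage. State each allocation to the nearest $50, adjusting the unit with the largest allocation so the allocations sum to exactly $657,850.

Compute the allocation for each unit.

Unit PH1: $137,800; Unit G1: $148,050; Unit 4A: $197,300; Unit 5B: $174,700

$177,600 shared equally gives $44,400 per unit.
Remainder $480,250 by metered usage (total 10,153): Unit PH1 93,420.05 → $93,400; Unit G1 103,637.13 → $103,650; Unit 4A 152,877.77 → $152,900; Unit 5B 130,315.05 → $130,300.
Totals: Unit PH1 $44,400 + $93,400 = $137,800; Unit G1 $44,400 + $103,650 = $148,050; Unit 4A $44,400 + $152,900 = $197,300; Unit 5B $44,400 + $130,300 = $174,700.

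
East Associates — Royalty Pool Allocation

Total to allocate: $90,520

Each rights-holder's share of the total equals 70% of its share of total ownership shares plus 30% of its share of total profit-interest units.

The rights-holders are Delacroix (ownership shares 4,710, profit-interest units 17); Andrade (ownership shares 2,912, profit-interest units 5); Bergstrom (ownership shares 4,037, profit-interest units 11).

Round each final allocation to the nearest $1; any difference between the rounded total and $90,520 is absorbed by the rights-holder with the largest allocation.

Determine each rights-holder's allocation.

Ownership shares total 11,659; profit-interest units total 33.
Blended shares (70% ownership shares + 30% profit-interest units): Delacroix 0.4373; Andrade 0.2203; Bergstrom 0.3424.
Proportional shares: Delacroix 39,587.23; Andrade 19,940.60; Bergstrom 30,992.17.
Rounded to nearest $1: Delacroix $39,587; Andrade $19,941; Bergstrom $30,992. Sum = $90,520.
Sum already equals the total — no adjustment.

Delacroix: $39,587 | Andrade: $19,941 | Bergstrom: $30,992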